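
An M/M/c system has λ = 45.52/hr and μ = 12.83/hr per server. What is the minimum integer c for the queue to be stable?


Stability requires cμ > λ ⇔ c > λ/μ.
λ/μ = 45.52/12.83 = 3.5479
Minimum integer c = ⌊3.5479⌋ + 1 = 4
Check: 4·12.83 = 51.32 > 45.52, while 3·12.83 = 38.49 ≤ 45.52

Final: 4 servers


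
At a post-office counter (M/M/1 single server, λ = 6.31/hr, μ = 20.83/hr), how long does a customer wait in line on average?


ρ = 6.31/20.83 = 0.3029
Wq = ρ/(μ−λ) = 0.3029/(20.83 − 6.31) = 0.3029/14.52 = 0.02086 hr

Final: 0.02086 hr


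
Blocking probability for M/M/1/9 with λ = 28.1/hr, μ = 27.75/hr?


ρ = λ/μ = 28.1/27.75 = 1.0126
P_K = (1−ρ)ρ^K/(1−ρ^(K+1)) = (-0.01261·1.119412)/(1 − 1.133531)
= -0.014119/-0.133531 = 0.105734

Final: 0.105734


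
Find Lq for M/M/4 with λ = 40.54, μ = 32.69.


a = λ/μ = 1.2401; ρ = a/4 = 0.3100
P₀ = 0.288200
Lq = P₀·a^c·ρ / (c!·(1−ρ)²) = 0.288200·2.36524·0.3100/(24·0.47605)
= 0.01850

Final: 0.01850


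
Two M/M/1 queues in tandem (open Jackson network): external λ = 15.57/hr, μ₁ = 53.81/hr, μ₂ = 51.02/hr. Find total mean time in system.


Each node sees arrival rate λ = 15.57/hr (tandem ⇒ throughput preserved).
W₁ = 1/(μ₁−λ) = 1/(53.81−15.57) = 0.02615 hr
W₂ = 1/(μ₂−λ) = 1/(51.02−15.57) = 0.02821 hr
W_total = W₁ + W₂ = 0.02615 + 0.02821 = 0.05436 hr

Final: 0.05436 hr


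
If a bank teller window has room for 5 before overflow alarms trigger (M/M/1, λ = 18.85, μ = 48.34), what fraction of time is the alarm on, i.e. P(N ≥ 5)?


ρ = 18.85/48.34 = 0.3899
P(N ≥ n) = ρ^n = 0.3899^5 = 0.009016

Final: 0.009016


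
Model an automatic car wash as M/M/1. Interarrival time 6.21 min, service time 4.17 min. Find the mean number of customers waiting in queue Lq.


λ = 60/6.21 = 9.6618 /hr
μ = 60/4.17 = 14.3885 /hr
ρ = λ/μ = 9.6618/14.3885 = 0.6715
Lq = ρ²/(1−ρ) = 0.4509/0.3285 = 1.3726

Final: 1.3726


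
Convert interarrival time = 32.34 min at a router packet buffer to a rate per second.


λ = 1/(interarrival time) in consistent units.
1 second = 0.0166667 min, so λ = 0.0166667/32.34 = 0.0005154 per second

Final: 0.0005154 /sec


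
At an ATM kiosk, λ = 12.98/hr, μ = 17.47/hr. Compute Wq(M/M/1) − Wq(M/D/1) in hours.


ρ = 12.98/17.47 = 0.7430
Wq(M/M/1) = ρ/(μ−λ) = 0.7430/4.49 = 0.16548 hr
Wq(M/D/1) = ρ/(2(μ−λ)) = 0.08274 hr
Savings = 0.16548 − 0.08274 = 0.08274 hr

Final: 0.08274 hr


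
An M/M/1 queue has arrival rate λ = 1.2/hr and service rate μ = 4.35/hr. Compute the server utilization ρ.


ρ = λ/μ = 1.2/4.35 = 0.2759

Final: 0.2759


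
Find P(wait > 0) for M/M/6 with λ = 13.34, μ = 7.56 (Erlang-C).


a = λ/μ = 1.7646; ρ = a/6 = 0.2941
P₀ = 0.171146 (from M/M/c formula)
C(c,a) = [a^c/(c!(1−ρ))]·P₀ = [30.18591/(720·0.7059)]·0.171146
= 0.05939·0.171146 = 0.010165

Final: 0.010165


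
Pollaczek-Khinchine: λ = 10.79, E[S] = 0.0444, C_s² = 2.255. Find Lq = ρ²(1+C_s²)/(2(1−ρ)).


ρ = λ·E[S] = 10.79·0.0444 = 0.4791
Lq = ρ²(1+C_s²)/(2(1−ρ)) = 0.2295·(1+2.255)/(2·0.5209)
= 0.2295·3.2550/1.0418 = 0.71706

Final: 0.71706


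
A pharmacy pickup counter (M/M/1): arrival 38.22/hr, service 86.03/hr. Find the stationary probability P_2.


ρ = 38.22/86.03 = 0.4443
P_n = (1−ρ)·ρ^n = (1 − 0.4443)·0.4443^2 = 0.5557·0.197370 = 0.109686

Final: 0.109686


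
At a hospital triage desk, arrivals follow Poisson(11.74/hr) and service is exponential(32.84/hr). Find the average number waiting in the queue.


ρ = 11.74/32.84 = 0.3575
Lq = ρ²/(1−ρ) = 0.1278/0.6425 = 0.1989

Final: 0.1989


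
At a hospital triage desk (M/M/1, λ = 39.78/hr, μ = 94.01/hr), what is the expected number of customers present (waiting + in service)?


ρ = λ/μ = 39.78/94.01 = 0.4231
L = ρ/(1−ρ) = 0.4231/(1 − 0.4231) = 0.4231/0.5769 = 0.7335

Final: 0.7335


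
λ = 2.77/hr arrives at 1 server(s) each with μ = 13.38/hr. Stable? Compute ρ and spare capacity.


Total capacity cμ = 1·13.38 = 13.38/hr
ρ = λ/(cμ) = 2.77/13.38 = 0.2070
Stable ⇔ ρ < 1: YES
Spare capacity = cμ − λ = 13.38 − 2.77 = 10.61/hr

Final: ρ = 0.2070; stable; margin = 10.61/hr


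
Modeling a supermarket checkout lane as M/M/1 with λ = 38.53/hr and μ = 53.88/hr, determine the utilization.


ρ = λ/μ = 38.53/53.88 = 0.7151

Final: 0.7151


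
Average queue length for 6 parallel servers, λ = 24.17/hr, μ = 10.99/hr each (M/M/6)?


a = λ/μ = 2.1993; ρ = a/6 = 0.3665
P₀ = 0.110592
Lq = P₀·a^c·ρ / (c!·(1−ρ)²) = 0.110592·113.15500·0.3665/(720·0.40126)
= 0.01588

Final: 0.01588


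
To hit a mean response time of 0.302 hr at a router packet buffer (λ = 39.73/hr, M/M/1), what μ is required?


W = 1/(μ−λ) ⇒ μ − λ = 1/W = 1/0.302 = 3.3113
μ = λ + 1/W = 39.73 + 3.3113 = 43.0413 per hr

Final: 43.0413 /hr


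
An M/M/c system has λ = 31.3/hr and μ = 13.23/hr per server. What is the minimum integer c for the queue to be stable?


Stability requires cμ > λ ⇔ c > λ/μ.
λ/μ = 31.3/13.23 = 2.3658
Minimum integer c = ⌊2.3658⌋ + 1 = 3
Check: 3·13.23 = 39.69 > 31.3, while 2·13.23 = 26.46 ≤ 31.3

Final: 3 servers


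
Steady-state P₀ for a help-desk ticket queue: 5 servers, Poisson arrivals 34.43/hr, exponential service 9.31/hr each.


a = λ/μ = 34.43/9.31 = 3.6982; ρ = a/c = 0.7396
Σ_{k=0}^{4} a^k/k! (terms k=0..4) = 1.00000 + 3.69817 + 6.83825 + 8.42967 + 7.79360 = 27.75969
Tail: a^5/(5!(1−ρ)) = 691.73016/(120·0.2604) = 22.13974
P₀ = 1/(27.75969 + 22.13974) = 1/49.89943 = 0.020040

Final: 0.020040


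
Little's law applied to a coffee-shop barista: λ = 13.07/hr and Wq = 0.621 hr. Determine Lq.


Lq = λWq = 13.07·0.621 = 8.1165

Final: 8.1165


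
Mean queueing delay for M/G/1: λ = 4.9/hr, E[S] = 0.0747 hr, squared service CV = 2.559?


ρ = λ·E[S] = 4.9·0.0747 = 0.3660
E[S²] = E[S]²(1+C_s²) = 0.0747²·(1+2.559) = 0.019860
Wq = λ·E[S²]/(2(1−ρ)) = 4.9·0.019860/(2·0.6340) = 0.07675 hr

Final: 0.07675 hr


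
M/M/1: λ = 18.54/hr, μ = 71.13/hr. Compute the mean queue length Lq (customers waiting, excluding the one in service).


ρ = 18.54/71.13 = 0.2606
Lq = ρ²/(1−ρ) = 0.06794/0.7394 = 0.09189

Final: 0.09189


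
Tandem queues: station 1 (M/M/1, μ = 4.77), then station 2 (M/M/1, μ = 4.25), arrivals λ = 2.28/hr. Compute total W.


Each node sees arrival rate λ = 2.28/hr (tandem ⇒ throughput preserved).
W₁ = 1/(μ₁−λ) = 1/(4.77−2.28) = 0.40161 hr
W₂ = 1/(μ₂−λ) = 1/(4.25−2.28) = 0.50761 hr
W_total = W₁ + W₂ = 0.40161 + 0.50761 = 0.90922 hr

Final: 0.90922 hr


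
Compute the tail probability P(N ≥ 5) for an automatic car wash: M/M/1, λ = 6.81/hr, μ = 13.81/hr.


ρ = 6.81/13.81 = 0.4931
P(N ≥ n) = ρ^n = 0.4931^5 = 0.029159

Final: 0.029159


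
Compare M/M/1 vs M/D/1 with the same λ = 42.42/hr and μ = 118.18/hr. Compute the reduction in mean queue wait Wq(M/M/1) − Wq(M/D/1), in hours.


ρ = 42.42/118.18 = 0.3589
Wq(M/M/1) = ρ/(μ−λ) = 0.3589/75.76 = 0.004738 hr
Wq(M/D/1) = ρ/(2(μ−λ)) = 0.002369 hr
Savings = 0.004738 − 0.002369 = 0.002369 hr

Final: 0.002369 hr


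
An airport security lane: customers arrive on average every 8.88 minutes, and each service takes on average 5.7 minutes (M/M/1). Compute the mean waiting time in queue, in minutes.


λ = 60/8.88 = 6.7568 /hr
μ = 60/5.7 = 10.5263 /hr
ρ = λ/μ = 6.7568/10.5263 = 0.6419
Wq = ρ/(μ−λ) = 0.6419/(10.5263−6.7568) = 0.17028 hr
In minutes: 0.17028·60 = 10.217 min

Final: 10.217 min


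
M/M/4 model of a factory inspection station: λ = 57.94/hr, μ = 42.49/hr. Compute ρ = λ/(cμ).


ρ = λ/(cμ) = 57.94/(4·42.49) = 57.94/169.96 = 0.3409

Final: 0.3409


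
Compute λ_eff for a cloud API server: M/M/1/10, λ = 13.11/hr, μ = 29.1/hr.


ρ = 0.4505; P_K = (1−ρ)ρ^10/(1−ρ^11) = 0.0001893
λ_eff = λ(1 − P_K) = 13.11·(1 − 0.0001893) = 13.11·0.999811 = 13.1075 /hr

Final: 13.1075 /hr


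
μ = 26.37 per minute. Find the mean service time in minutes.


Mean service time = 1/μ = 1/26.37 minute = 0.03792 minute
In minutes: 0.03792 × 1 = 0.03792 min

Final: 0.03792 min


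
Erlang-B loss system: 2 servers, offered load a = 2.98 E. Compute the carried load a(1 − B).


B(2,2.98) = 0.527327 (Erlang-B)
Carried load = a(1 − B) = 2.98·(1 − 0.527327) = 2.98·0.472673 = 1.4086 E

Final: 1.4086 Erlangs


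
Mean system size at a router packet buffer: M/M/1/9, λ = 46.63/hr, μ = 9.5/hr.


ρ = 46.63/9.5 = 4.9084
L = ρ[1 − (K+1)ρ^K + Kρ^(K+1)] / [(1−ρ)(1−ρ^(K+1))]
Numerator: 4.9084·(1 − 10·1653774.501335 + 9·8117421.578658) = 277419295.849774
Denominator: (-3.9084)·(-8117420.578658) = 31726297.482691
L = 277419295.849774/31726297.482691 = 8.7441

Final: 8.7441


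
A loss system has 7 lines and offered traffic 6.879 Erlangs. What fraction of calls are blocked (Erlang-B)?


B(c,a) = (a^c/c!) / Σ_{k=0}^{c} a^k/k!
a^7/7! = 144.626085
Σ terms (k=0..7): 1.00000 + 6.87900 + 23.66032 + 54.25311 + 93.30179 + 128.36461 + 147.17002 + 144.62608 = 599.254947
B = 144.626085/599.254947 = 0.241343

Final: 0.241343


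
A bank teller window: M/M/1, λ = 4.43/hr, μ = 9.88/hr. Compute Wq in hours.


ρ = 4.43/9.88 = 0.4484
Wq = ρ/(μ−λ) = 0.4484/(9.88 − 4.43) = 0.4484/5.45 = 0.08227 hr

Final: 0.08227 hr


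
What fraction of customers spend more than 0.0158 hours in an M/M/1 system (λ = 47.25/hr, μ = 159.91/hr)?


W ~ Exponential(μ−λ) for M/M/1.
μ − λ = 159.91 − 47.25 = 112.6600
P(W > t) = e^{−(μ−λ)t} = e^{−1.7800} = 0.168633

Final: 0.168633


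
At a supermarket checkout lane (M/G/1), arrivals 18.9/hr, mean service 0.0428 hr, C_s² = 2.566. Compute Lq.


ρ = λ·E[S] = 18.9·0.0428 = 0.8089
Lq = ρ²(1+C_s²)/(2(1−ρ)) = 0.6544·(1+2.566)/(2·0.1911)
= 0.6544·3.5660/0.3822 = 6.10587

Final: 6.10587


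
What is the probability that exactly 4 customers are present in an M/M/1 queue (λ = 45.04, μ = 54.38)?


ρ = 45.04/54.38 = 0.8282
P_n = (1−ρ)·ρ^n = (1 − 0.8282)·0.8282^4 = 0.1718·0.470584 = 0.080825

Final: 0.080825


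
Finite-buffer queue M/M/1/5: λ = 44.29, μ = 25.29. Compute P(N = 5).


ρ = λ/μ = 44.29/25.29 = 1.7513
P_K = (1−ρ)ρ^K/(1−ρ^(K+1)) = (-0.7513·16.473438)/(1 − 28.849687)
= -12.376249/-27.849687 = 0.444395

Final: 0.444395


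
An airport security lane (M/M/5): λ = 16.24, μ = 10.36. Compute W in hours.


a = 1.5676; ρ = 0.3135; P₀ = 0.208130
Lq = P₀·a^c·ρ/(c!(1−ρ)²) = 0.01092
Wq = Lq/λ = 0.01092/16.24 = 0.0006725 hr
W = Wq + 1/μ = 0.0006725 + 0.09653 = 0.09720 hr

Final: 0.09720 hr


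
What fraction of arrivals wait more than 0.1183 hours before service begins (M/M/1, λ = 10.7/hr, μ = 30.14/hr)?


ρ = 10.7/30.14 = 0.3550
P(Wq > t) = ρ·e^{−(μ−λ)t} = 0.3550·e^{−2.2998}
= 0.3550·0.100284 = 0.035602

Final: 0.035602


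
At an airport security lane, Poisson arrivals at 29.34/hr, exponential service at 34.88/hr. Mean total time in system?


W = 1/(μ−λ) = 1/(34.88 − 29.34) = 1/5.54 = 0.1805 hr

Final: 0.1805 hr


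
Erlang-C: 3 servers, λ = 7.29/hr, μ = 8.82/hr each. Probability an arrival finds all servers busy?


a = λ/μ = 0.8265; ρ = a/3 = 0.2755
P₀ = 0.435161 (from M/M/c formula)
C(c,a) = [a^c/(c!(1−ρ))]·P₀ = [0.56465/(6·0.7245)]·0.435161
= 0.12990·0.435161 = 0.056525

Final: 0.056525


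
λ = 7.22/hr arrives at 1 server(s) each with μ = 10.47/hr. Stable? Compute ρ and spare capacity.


Total capacity cμ = 1·10.47 = 10.47/hr
ρ = λ/(cμ) = 7.22/10.47 = 0.6896
Stable ⇔ ρ < 1: YES
Spare capacity = cμ − λ = 10.47 − 7.22 = 3.25/hr

Final: ρ = 0.6896; stable; margin = 3.25/hr


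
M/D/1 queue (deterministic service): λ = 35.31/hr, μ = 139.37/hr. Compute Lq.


ρ = 35.31/139.37 = 0.2534
M/D/1: Lq = ρ²/(2(1−ρ)) = 0.06419/(2·0.7466) = 0.04298

Final: 0.04298


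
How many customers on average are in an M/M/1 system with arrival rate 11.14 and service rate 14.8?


ρ = λ/μ = 11.14/14.8 = 0.7527
L = ρ/(1−ρ) = 0.7527/(1 − 0.7527) = 0.7527/0.2473 = 3.0437

Final: 3.0437


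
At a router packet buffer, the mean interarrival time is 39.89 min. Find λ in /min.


λ = 1/(interarrival time) in consistent units.
1 minute = 1 min, so λ = 1/39.89 = 0.02507 per minute

Final: 0.02507 /min


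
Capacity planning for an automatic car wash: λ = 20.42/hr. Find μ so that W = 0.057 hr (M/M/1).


W = 1/(μ−λ) ⇒ μ − λ = 1/W = 1/0.057 = 17.5439
μ = λ + 1/W = 20.42 + 17.5439 = 37.9639 per hr

Final: 37.9639 /hr


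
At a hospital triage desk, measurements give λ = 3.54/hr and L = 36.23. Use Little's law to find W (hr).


W = L/λ = 36.23/3.54 = 10.2345 hr

Final: 10.2345 hr


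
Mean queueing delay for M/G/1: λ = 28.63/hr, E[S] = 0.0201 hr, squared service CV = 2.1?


ρ = λ·E[S] = 28.63·0.0201 = 0.5755
E[S²] = E[S]²(1+C_s²) = 0.0201²·(1+2.1) = 0.001252
Wq = λ·E[S²]/(2(1−ρ)) = 28.63·0.001252/(2·0.4245) = 0.04223 hr

Final: 0.04223 hr


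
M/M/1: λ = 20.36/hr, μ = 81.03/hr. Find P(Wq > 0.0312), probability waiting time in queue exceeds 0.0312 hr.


ρ = 20.36/81.03 = 0.2513
P(Wq > t) = ρ·e^{−(μ−λ)t} = 0.2513·e^{−1.8929}
= 0.2513·0.150634 = 0.037849

Final: 0.037849


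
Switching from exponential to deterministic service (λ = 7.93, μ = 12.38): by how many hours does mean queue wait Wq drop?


ρ = 7.93/12.38 = 0.6405
Wq(M/M/1) = ρ/(μ−λ) = 0.6405/4.45 = 0.14394 hr
Wq(M/D/1) = ρ/(2(μ−λ)) = 0.07197 hr
Savings = 0.14394 − 0.07197 = 0.07197 hr

Final: 0.07197 hr


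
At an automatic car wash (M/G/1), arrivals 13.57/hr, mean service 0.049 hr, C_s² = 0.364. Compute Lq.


ρ = λ·E[S] = 13.57·0.049 = 0.6649
Lq = ρ²(1+C_s²)/(2(1−ρ)) = 0.4421·(1+0.364)/(2·0.3351)
= 0.4421·1.3640/0.6701 = 0.89991

Final: 0.89991


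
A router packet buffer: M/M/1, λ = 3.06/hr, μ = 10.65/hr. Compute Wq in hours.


ρ = 3.06/10.65 = 0.2873
Wq = ρ/(μ−λ) = 0.2873/(10.65 − 3.06) = 0.2873/7.59 = 0.03786 hr

Final: 0.03786 hr


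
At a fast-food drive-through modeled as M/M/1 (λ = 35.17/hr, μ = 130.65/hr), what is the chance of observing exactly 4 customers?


ρ = 35.17/130.65 = 0.2692
P_n = (1−ρ)·ρ^n = (1 − 0.2692)·0.2692^4 = 0.7308·0.005251 = 0.003838

Final: 0.003838


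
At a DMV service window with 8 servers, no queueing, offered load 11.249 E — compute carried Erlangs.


B(8,11.249) = 0.393102 (Erlang-B)
Carried load = a(1 − B) = 11.249·(1 − 0.393102) = 11.249·0.606898 = 6.8270 E

Final: 6.8270 Erlangs


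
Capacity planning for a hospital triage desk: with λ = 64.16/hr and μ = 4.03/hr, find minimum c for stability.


Stability requires cμ > λ ⇔ c > λ/μ.
λ/μ = 64.16/4.03 = 15.9206
Minimum integer c = ⌊15.9206⌋ + 1 = 16
Check: 16·4.03 = 64.48 > 64.16, while 15·4.03 = 60.45 ≤ 64.16

Final: 16 servers


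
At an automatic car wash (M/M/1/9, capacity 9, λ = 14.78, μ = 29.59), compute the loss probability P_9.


ρ = λ/μ = 14.78/29.59 = 0.4995
P_K = (1−ρ)ρ^K/(1−ρ^(K+1)) = (0.5005·0.001935)/(1 − 0.0009667)
= 0.0009687/0.999033 = 0.0009696

Final: 0.0009696


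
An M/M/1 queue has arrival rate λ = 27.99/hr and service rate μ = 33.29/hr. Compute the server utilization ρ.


ρ = λ/μ = 27.99/33.29 = 0.8408

Final: 0.8408


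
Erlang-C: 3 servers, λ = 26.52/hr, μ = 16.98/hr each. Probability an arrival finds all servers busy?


a = λ/μ = 1.5618; ρ = a/3 = 0.5206
P₀ = 0.195846 (from M/M/c formula)
C(c,a) = [a^c/(c!(1−ρ))]·P₀ = [3.80985/(6·0.4794)]·0.195846
= 1.32455·0.195846 = 0.259408

Final: 0.259408


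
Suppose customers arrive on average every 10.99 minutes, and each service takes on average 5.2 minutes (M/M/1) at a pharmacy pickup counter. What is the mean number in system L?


λ = 60/10.99 = 5.4595 /hr
μ = 60/5.2 = 11.5385 /hr
ρ = λ/μ = 5.4595/11.5385 = 0.4732
L = ρ/(1−ρ) = 0.4732/0.5268 = 0.8981

Final: 0.8981


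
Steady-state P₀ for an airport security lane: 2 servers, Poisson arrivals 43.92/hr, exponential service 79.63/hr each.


a = λ/μ = 43.92/79.63 = 0.5516; ρ = a/c = 0.2758
Σ_{k=0}^{1} a^k/k! (terms k=0..1) = 1.00000 + 0.55155 = 1.55155
Tail: a^2/(2!(1−ρ)) = 0.30421/(2·0.7242) = 0.21002
P₀ = 1/(1.55155 + 0.21002) = 1/1.76157 = 0.567674

Final: 0.567674


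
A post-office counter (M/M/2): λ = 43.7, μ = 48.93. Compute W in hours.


a = 0.8931; ρ = 0.4466; P₀ = 0.382594
Lq = P₀·a^c·ρ/(c!(1−ρ)²) = 0.22246
Wq = Lq/λ = 0.22246/43.7 = 0.005091 hr
W = Wq + 1/μ = 0.005091 + 0.02044 = 0.02553 hr

Final: 0.02553 hr


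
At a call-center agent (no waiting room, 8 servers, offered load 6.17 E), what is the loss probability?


B(c,a) = (a^c/c!) / Σ_{k=0}^{c} a^k/k!
a^8/8! = 52.090771
Σ terms (k=0..8): 1.00000 + 6.17000 + 19.03445 + 39.14752 + 60.38505 + 74.51515 + 76.62641 + 67.54071 + 52.09077 = 396.510057
B = 52.090771/396.510057 = 0.131373

Final: 0.131373


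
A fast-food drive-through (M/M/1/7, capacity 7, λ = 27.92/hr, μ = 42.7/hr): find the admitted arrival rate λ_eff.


ρ = 0.6539; P_K = (1−ρ)ρ^7/(1−ρ^8) = 0.018299
λ_eff = λ(1 − P_K) = 27.92·(1 − 0.018299) = 27.92·0.981701 = 27.4091 /hr

Final: 27.4091 /hr


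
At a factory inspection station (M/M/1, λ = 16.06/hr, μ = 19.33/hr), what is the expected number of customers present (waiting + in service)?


ρ = λ/μ = 16.06/19.33 = 0.8308
L = ρ/(1−ρ) = 0.8308/(1 − 0.8308) = 0.8308/0.1692 = 4.9113

Final: 4.9113


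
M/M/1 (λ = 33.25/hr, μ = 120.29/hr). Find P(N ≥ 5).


ρ = 33.25/120.29 = 0.2764
P(N ≥ n) = ρ^n = 0.2764^5 = 0.001614

Final: 0.001614


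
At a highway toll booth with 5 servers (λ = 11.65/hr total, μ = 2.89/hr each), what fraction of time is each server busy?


ρ = λ/(cμ) = 11.65/(5·2.89) = 11.65/14.45 = 0.8062

Final: 0.8062


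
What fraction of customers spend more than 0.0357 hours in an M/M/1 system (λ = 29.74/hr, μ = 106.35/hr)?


W ~ Exponential(μ−λ) for M/M/1.
μ − λ = 106.35 − 29.74 = 76.6100
P(W > t) = e^{−(μ−λ)t} = e^{−2.7350} = 0.064895

Final: 0.064895


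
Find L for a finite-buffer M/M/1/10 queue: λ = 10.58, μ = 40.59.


ρ = 10.58/40.59 = 0.2607
L = ρ[1 − (K+1)ρ^K + Kρ^(K+1)] / [(1−ρ)(1−ρ^(K+1))]
Numerator: 0.2607·(1 − 11·0.000001448 + 10·0.0000003773) = 0.260652
Denominator: (0.7393)·(1.000000) = 0.739344
L = 0.260652/0.739344 = 0.3525

Final: 0.3525


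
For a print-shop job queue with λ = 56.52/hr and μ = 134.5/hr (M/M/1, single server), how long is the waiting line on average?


ρ = 56.52/134.5 = 0.4202
Lq = ρ²/(1−ρ) = 0.1766/0.5798 = 0.3046

Final: 0.3046


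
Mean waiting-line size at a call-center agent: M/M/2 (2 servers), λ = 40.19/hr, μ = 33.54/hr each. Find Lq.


a = λ/μ = 1.1983; ρ = a/2 = 0.5991
P₀ = 0.250676
Lq = P₀·a^c·ρ / (c!·(1−ρ)²) = 0.250676·1.43585·0.5991/(2·0.16069)
= 0.67100

Final: 0.67100


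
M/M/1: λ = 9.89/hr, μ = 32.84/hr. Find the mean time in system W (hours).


W = 1/(μ−λ) = 1/(32.84 − 9.89) = 1/22.95 = 0.04357 hr

Final: 0.04357 hr


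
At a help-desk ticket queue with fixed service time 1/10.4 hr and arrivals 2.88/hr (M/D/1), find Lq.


ρ = 2.88/10.4 = 0.2769
M/D/1: Lq = ρ²/(2(1−ρ)) = 0.07669/(2·0.7231) = 0.05303

Final: 0.05303


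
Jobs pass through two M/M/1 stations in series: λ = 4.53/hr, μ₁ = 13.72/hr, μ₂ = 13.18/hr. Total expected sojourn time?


Each node sees arrival rate λ = 4.53/hr (tandem ⇒ throughput preserved).
W₁ = 1/(μ₁−λ) = 1/(13.72−4.53) = 0.10881 hr
W₂ = 1/(μ₂−λ) = 1/(13.18−4.53) = 0.11561 hr
W_total = W₁ + W₂ = 0.10881 + 0.11561 = 0.22442 hr

Final: 0.22442 hr


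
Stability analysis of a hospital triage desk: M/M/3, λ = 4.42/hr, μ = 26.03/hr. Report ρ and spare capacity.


Total capacity cμ = 3·26.03 = 78.09/hr
ρ = λ/(cμ) = 4.42/78.09 = 0.05660
Stable ⇔ ρ < 1: YES
Spare capacity = cμ − λ = 78.09 − 4.42 = 73.67/hr

Final: ρ = 0.05660; stable; margin = 73.67/hr


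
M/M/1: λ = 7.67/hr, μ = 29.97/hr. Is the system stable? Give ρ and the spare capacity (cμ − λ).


Total capacity cμ = 1·29.97 = 29.97/hr
ρ = λ/(cμ) = 7.67/29.97 = 0.2559
Stable ⇔ ρ < 1: YES
Spare capacity = cμ − λ = 29.97 − 7.67 = 22.30/hr

Final: ρ = 0.2559; stable; margin = 22.30/hr


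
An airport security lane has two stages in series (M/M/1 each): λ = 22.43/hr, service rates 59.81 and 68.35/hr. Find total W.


Each node sees arrival rate λ = 22.43/hr (tandem ⇒ throughput preserved).
W₁ = 1/(μ₁−λ) = 1/(59.81−22.43) = 0.02675 hr
W₂ = 1/(μ₂−λ) = 1/(68.35−22.43) = 0.02178 hr
W_total = W₁ + W₂ = 0.02675 + 0.02178 = 0.04853 hr

Final: 0.04853 hr


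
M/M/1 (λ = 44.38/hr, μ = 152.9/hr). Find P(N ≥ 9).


ρ = 44.38/152.9 = 0.2903
P(N ≥ n) = ρ^n = 0.2903^9 = 0.00001462

Final: 0.00001462


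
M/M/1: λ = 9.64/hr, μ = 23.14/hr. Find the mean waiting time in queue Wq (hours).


ρ = 9.64/23.14 = 0.4166
Wq = ρ/(μ−λ) = 0.4166/(23.14 − 9.64) = 0.4166/13.50 = 0.03086 hr

Final: 0.03086 hr


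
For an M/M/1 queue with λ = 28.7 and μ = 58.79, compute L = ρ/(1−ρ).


ρ = λ/μ = 28.7/58.79 = 0.4882
L = ρ/(1−ρ) = 0.4882/(1 − 0.4882) = 0.4882/0.5118 = 0.9538

Final: 0.9538


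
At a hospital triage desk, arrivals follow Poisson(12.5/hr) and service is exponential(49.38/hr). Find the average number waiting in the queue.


ρ = 12.5/49.38 = 0.2531
Lq = ρ²/(1−ρ) = 0.06408/0.7469 = 0.08580

Final: 0.08580


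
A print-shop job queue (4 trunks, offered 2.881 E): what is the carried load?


B(4,2.881) = 0.192820 (Erlang-B)
Carried load = a(1 − B) = 2.881·(1 − 0.192820) = 2.881·0.807180 = 2.3255 E

Final: 2.3255 Erlangs


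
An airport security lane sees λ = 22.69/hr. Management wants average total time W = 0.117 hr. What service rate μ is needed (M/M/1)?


W = 1/(μ−λ) ⇒ μ − λ = 1/W = 1/0.117 = 8.5470
μ = λ + 1/W = 22.69 + 8.5470 = 31.2370 per hr

Final: 31.2370 /hr


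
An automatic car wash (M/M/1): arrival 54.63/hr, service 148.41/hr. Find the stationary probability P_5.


ρ = 54.63/148.41 = 0.3681
P_n = (1−ρ)·ρ^n = (1 − 0.3681)·0.3681^5 = 0.6319·0.006758 = 0.004271

Final: 0.004271


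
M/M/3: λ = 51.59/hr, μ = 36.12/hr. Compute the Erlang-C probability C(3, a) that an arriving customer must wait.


a = λ/μ = 1.4283; ρ = a/3 = 0.4761
P₀ = 0.228558 (from M/M/c formula)
C(c,a) = [a^c/(c!(1−ρ))]·P₀ = [2.91376/(6·0.5239)]·0.228558
= 0.92694·0.228558 = 0.211860

Final: 0.211860


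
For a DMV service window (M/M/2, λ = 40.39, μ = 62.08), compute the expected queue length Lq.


a = λ/μ = 0.6506; ρ = a/2 = 0.3253
P₀ = 0.509085
Lq = P₀·a^c·ρ / (c!·(1−ρ)²) = 0.509085·0.42330·0.3253/(2·0.45521)
= 0.07700

Final: 0.07700


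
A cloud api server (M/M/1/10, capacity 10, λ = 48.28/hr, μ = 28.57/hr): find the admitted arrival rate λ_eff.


ρ = 1.6899; P_K = (1−ρ)ρ^10/(1−ρ^11) = 0.409520
λ_eff = λ(1 − P_K) = 48.28·(1 − 0.409520) = 48.28·0.590480 = 28.5084 /hr

Final: 28.5084 /hr


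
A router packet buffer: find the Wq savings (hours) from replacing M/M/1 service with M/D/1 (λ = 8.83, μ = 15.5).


ρ = 8.83/15.5 = 0.5697
Wq(M/M/1) = ρ/(μ−λ) = 0.5697/6.67 = 0.08541 hr
Wq(M/D/1) = ρ/(2(μ−λ)) = 0.04270 hr
Savings = 0.08541 − 0.04270 = 0.04270 hr

Final: 0.04270 hr


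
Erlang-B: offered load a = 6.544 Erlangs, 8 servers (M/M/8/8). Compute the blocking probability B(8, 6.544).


B(c,a) = (a^c/c!) / Σ_{k=0}^{c} a^k/k!
a^8/8! = 83.411475
Σ terms (k=0..8): 1.00000 + 6.54400 + 21.41197 + 46.70664 + 76.41206 + 100.00811 + 109.07551 + 101.97002 + 83.41148 = 546.539779
B = 83.411475/546.539779 = 0.152617

Final: 0.152617


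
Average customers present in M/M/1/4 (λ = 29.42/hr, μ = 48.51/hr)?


ρ = 29.42/48.51 = 0.6065
L = ρ[1 − (K+1)ρ^K + Kρ^(K+1)] / [(1−ρ)(1−ρ^(K+1))]
Numerator: 0.6065·(1 − 5·0.135284 + 4·0.082046) = 0.395278
Denominator: (0.3935)·(0.917954) = 0.361240
L = 0.395278/0.361240 = 1.0942

Final: 1.0942


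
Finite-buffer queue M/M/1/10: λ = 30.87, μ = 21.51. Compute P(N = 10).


ρ = λ/μ = 30.87/21.51 = 1.4351
P_K = (1−ρ)ρ^K/(1−ρ^(K+1)) = (-0.4351·37.064845)/(1 − 53.193481)
= -16.128636/-52.193481 = 0.309016

Final: 0.309016


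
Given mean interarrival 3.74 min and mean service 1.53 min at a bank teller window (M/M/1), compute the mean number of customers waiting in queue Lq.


λ = 60/3.74 = 16.0428 /hr
μ = 60/1.53 = 39.2157 /hr
ρ = λ/μ = 16.0428/39.2157 = 0.4091
Lq = ρ²/(1−ρ) = 0.1674/0.5909 = 0.2832

Final: 0.2832


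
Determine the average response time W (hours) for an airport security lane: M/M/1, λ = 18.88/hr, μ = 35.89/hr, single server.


W = 1/(μ−λ) = 1/(35.89 − 18.88) = 1/17.01 = 0.05879 hr

Final: 0.05879 hr


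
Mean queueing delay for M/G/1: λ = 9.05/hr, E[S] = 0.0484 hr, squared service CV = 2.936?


ρ = λ·E[S] = 9.05·0.0484 = 0.4380
E[S²] = E[S]²(1+C_s²) = 0.0484²·(1+2.936) = 0.009220
Wq = λ·E[S²]/(2(1−ρ)) = 9.05·0.009220/(2·0.5620) = 0.07424 hr

Final: 0.07424 hr


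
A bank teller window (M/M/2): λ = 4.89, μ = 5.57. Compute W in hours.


a = 0.8779; ρ = 0.4390; P₀ = 0.389894
Lq = P₀·a^c·ρ/(c!(1−ρ)²) = 0.20954
Wq = Lq/λ = 0.20954/4.89 = 0.04285 hr
W = Wq + 1/μ = 0.04285 + 0.17953 = 0.22238 hr

Final: 0.22238 hr


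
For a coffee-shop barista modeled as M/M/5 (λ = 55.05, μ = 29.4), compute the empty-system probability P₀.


a = λ/μ = 55.05/29.4 = 1.8724; ρ = a/c = 0.3745
Σ_{k=0}^{4} a^k/k! (terms k=0..4) = 1.00000 + 1.87245 + 1.75303 + 1.09415 + 0.51219 = 6.23182
Tail: a^5/(5!(1−ρ)) = 23.01707/(120·0.6255) = 0.30664
P₀ = 1/(6.23182 + 0.30664) = 1/6.53847 = 0.152941

Final: 0.152941


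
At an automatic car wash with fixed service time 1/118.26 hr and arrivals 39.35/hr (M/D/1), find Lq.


ρ = 39.35/118.26 = 0.3327
M/D/1: Lq = ρ²/(2(1−ρ)) = 0.1107/(2·0.6673) = 0.08296

Final: 0.08296


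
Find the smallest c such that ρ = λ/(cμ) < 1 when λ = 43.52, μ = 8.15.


Stability requires cμ > λ ⇔ c > λ/μ.
λ/μ = 43.52/8.15 = 5.3399
Minimum integer c = ⌊5.3399⌋ + 1 = 6
Check: 6·8.15 = 48.90 > 43.52, while 5·8.15 = 40.75 ≤ 43.52

Final: 6 servers


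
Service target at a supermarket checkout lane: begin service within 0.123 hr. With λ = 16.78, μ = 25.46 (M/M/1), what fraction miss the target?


ρ = 16.78/25.46 = 0.6591
P(Wq > t) = ρ·e^{−(μ−λ)t} = 0.6591·e^{−1.0676}
= 0.6591·0.343819 = 0.226602

Final: 0.226602


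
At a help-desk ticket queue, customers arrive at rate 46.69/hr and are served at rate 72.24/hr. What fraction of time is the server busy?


ρ = λ/μ = 46.69/72.24 = 0.6463

Final: 0.6463


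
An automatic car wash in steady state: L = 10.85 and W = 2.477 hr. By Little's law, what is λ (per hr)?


λ = L/W = 10.85/2.477 = 4.3803 /hr

Final: 4.3803 /hr


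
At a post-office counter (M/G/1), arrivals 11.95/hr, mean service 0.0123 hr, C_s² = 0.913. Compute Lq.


ρ = λ·E[S] = 11.95·0.0123 = 0.1470
Lq = ρ²(1+C_s²)/(2(1−ρ)) = 0.02160·(1+0.913)/(2·0.8530)
= 0.02160·1.9130/1.7060 = 0.02423

Final: 0.02423


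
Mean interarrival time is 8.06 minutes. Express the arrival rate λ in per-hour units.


λ = 1/(interarrival time) in consistent units.
1 hour = 60 min, so λ = 60/8.06 = 7.4442 per hour

Final: 7.4442 /hr


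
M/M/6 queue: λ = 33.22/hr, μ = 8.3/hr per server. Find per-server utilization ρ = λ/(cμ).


ρ = λ/(cμ) = 33.22/(6·8.3) = 33.22/49.80 = 0.6671

Final: 0.6671


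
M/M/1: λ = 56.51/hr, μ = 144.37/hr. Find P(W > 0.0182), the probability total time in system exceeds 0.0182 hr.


W ~ Exponential(μ−λ) for M/M/1.
μ − λ = 144.37 − 56.51 = 87.8600
P(W > t) = e^{−(μ−λ)t} = e^{−1.5991} = 0.202088

Final: 0.202088


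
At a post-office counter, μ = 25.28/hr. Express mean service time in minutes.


Mean service time = 1/μ = 1/25.28 hour = 0.03956 hour
In minutes: 0.03956 × 60 = 2.3734 min

Final: 2.3734 min


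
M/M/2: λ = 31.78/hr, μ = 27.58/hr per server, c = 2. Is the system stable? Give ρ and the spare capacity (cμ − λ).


Total capacity cμ = 2·27.58 = 55.16/hr
ρ = λ/(cμ) = 31.78/55.16 = 0.5761
Stable ⇔ ρ < 1: YES
Spare capacity = cμ − λ = 55.16 − 31.78 = 23.38/hr

Final: ρ = 0.5761; stable; margin = 23.38/hr


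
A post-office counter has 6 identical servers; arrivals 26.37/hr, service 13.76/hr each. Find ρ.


ρ = λ/(cμ) = 26.37/(6·13.76) = 26.37/82.56 = 0.3194

Final: 0.3194


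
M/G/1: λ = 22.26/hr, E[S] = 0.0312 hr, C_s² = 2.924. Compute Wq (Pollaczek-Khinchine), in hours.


ρ = λ·E[S] = 22.26·0.0312 = 0.6945
E[S²] = E[S]²(1+C_s²) = 0.0312²·(1+2.924) = 0.003820
Wq = λ·E[S²]/(2(1−ρ)) = 22.26·0.003820/(2·0.3055) = 0.13917 hr

Final: 0.13917 hr


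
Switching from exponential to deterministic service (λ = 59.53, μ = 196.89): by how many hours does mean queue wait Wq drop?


ρ = 59.53/196.89 = 0.3024
Wq(M/M/1) = ρ/(μ−λ) = 0.3024/137.36 = 0.002201 hr
Wq(M/D/1) = ρ/(2(μ−λ)) = 0.001101 hr
Savings = 0.002201 − 0.001101 = 0.001101 hr

Final: 0.001101 hr


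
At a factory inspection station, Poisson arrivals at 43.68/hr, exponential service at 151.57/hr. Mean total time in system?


W = 1/(μ−λ) = 1/(151.57 − 43.68) = 1/107.89 = 0.009269 hr

Final: 0.009269 hr


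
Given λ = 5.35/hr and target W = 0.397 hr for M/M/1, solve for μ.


W = 1/(μ−λ) ⇒ μ − λ = 1/W = 1/0.397 = 2.5189
μ = λ + 1/W = 5.35 + 2.5189 = 7.8689 per hr

Final: 7.8689 /hr


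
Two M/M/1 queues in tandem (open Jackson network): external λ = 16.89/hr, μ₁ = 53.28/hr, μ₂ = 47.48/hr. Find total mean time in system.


Each node sees arrival rate λ = 16.89/hr (tandem ⇒ throughput preserved).
W₁ = 1/(μ₁−λ) = 1/(53.28−16.89) = 0.02748 hr
W₂ = 1/(μ₂−λ) = 1/(47.48−16.89) = 0.03269 hr
W_total = W₁ + W₂ = 0.02748 + 0.03269 = 0.06017 hr

Final: 0.06017 hr


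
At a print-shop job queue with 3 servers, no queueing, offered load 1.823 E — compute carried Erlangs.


B(3,1.823) = 0.183776 (Erlang-B)
Carried load = a(1 − B) = 1.823·(1 − 0.183776) = 1.823·0.816224 = 1.4880 E

Final: 1.4880 Erlangs


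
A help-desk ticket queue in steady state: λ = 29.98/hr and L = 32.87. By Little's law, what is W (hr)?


W = L/λ = 32.87/29.98 = 1.0964 hr

Final: 1.0964 hr


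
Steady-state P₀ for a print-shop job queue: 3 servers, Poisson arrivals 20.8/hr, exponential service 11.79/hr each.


a = λ/μ = 20.8/11.79 = 1.7642; ρ = a/c = 0.5881
Σ_{k=0}^{2} a^k/k! (terms k=0..2) = 1.00000 + 1.76421 + 1.55621 = 4.32042
Tail: a^3/(3!(1−ρ)) = 5.49096/(6·0.4119) = 2.22164
P₀ = 1/(4.32042 + 2.22164) = 1/6.54206 = 0.152857

Final: 0.152857


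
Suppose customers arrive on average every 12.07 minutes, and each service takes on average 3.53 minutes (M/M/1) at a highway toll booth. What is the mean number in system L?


λ = 60/12.07 = 4.9710 /hr
μ = 60/3.53 = 16.9972 /hr
ρ = λ/μ = 4.9710/16.9972 = 0.2925
L = ρ/(1−ρ) = 0.2925/0.7075 = 0.4133

Final: 0.4133


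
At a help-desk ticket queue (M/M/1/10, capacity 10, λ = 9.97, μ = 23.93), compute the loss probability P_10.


ρ = λ/μ = 9.97/23.93 = 0.4166
P_K = (1−ρ)ρ^K/(1−ρ^(K+1)) = (0.5834·0.0001576)/(1 − 0.00006566)
= 0.00009193/0.999934 = 0.00009194

Final: 0.00009194


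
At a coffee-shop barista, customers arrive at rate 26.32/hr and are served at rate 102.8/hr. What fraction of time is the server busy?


ρ = λ/μ = 26.32/102.8 = 0.2560

Final: 0.2560


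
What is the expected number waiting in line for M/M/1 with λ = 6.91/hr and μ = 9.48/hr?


ρ = 6.91/9.48 = 0.7289
Lq = ρ²/(1−ρ) = 0.5313/0.2711 = 1.9598

Final: 1.9598


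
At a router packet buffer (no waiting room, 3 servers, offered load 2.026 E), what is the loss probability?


B(c,a) = (a^c/c!) / Σ_{k=0}^{c} a^k/k!
a^3/3! = 1.386012
Σ terms (k=0..3): 1.00000 + 2.02600 + 2.05234 + 1.38601 = 6.464350
B = 1.386012/6.464350 = 0.214409

Final: 0.214409


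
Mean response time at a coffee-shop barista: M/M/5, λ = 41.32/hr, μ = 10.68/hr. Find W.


a = 3.8689; ρ = 0.7738; P₀ = 0.015804
Lq = P₀·a^c·ρ/(c!(1−ρ)²) = 1.72627
Wq = Lq/λ = 1.72627/41.32 = 0.04178 hr
W = Wq + 1/μ = 0.04178 + 0.09363 = 0.13541 hr

Final: 0.13541 hr


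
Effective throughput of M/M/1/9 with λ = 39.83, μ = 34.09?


ρ = 1.1684; P_K = (1−ρ)ρ^9/(1−ρ^10) = 0.182639
λ_eff = λ(1 − P_K) = 39.83·(1 − 0.182639) = 39.83·0.817361 = 32.5555 /hr

Final: 32.5555 /hr


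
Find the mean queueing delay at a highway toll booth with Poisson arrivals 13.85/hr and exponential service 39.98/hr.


ρ = 13.85/39.98 = 0.3464
Wq = ρ/(μ−λ) = 0.3464/(39.98 − 13.85) = 0.3464/26.13 = 0.01326 hr

Final: 0.01326 hr


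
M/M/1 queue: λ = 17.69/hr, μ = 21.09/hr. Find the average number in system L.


ρ = λ/μ = 17.69/21.09 = 0.8388
L = ρ/(1−ρ) = 0.8388/(1 − 0.8388) = 0.8388/0.1612 = 5.2029

Final: 5.2029


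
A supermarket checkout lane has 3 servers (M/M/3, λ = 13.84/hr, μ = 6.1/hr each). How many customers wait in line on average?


a = λ/μ = 2.2689; ρ = a/3 = 0.7563
P₀ = 0.072308
Lq = P₀·a^c·ρ / (c!·(1−ρ)²) = 0.072308·11.67935·0.7563/(6·0.05940)
= 1.79214

Final: 1.79214


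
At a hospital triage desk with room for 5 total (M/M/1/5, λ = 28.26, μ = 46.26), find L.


ρ = 28.26/46.26 = 0.6109
L = ρ[1 − (K+1)ρ^K + Kρ^(K+1)] / [(1−ρ)(1−ρ^(K+1))]
Numerator: 0.6109·(1 − 6·0.085081 + 5·0.051976) = 0.457800
Denominator: (0.3891)·(0.948024) = 0.368881
L = 0.457800/0.368881 = 1.2410

Final: 1.2410


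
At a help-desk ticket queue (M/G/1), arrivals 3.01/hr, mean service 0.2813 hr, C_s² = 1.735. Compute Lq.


ρ = λ·E[S] = 3.01·0.2813 = 0.8467
Lq = ρ²(1+C_s²)/(2(1−ρ)) = 0.7169·(1+1.735)/(2·0.1533)
= 0.7169·2.7350/0.3066 = 6.39579

Final: 6.39579


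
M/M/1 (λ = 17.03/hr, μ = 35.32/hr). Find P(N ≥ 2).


ρ = 17.03/35.32 = 0.4822
P(N ≥ n) = ρ^n = 0.4822^2 = 0.232481

Final: 0.232481


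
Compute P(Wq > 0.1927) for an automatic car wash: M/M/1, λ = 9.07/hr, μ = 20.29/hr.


ρ = 9.07/20.29 = 0.4470
P(Wq > t) = ρ·e^{−(μ−λ)t} = 0.4470·e^{−2.1621}
= 0.4470·0.115084 = 0.051445

Final: 0.051445


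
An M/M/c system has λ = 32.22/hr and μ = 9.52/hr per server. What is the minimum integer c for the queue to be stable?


Stability requires cμ > λ ⇔ c > λ/μ.
λ/μ = 32.22/9.52 = 3.3845
Minimum integer c = ⌊3.3845⌋ + 1 = 4
Check: 4·9.52 = 38.08 > 32.22, while 3·9.52 = 28.56 ≤ 32.22

Final: 4 servers


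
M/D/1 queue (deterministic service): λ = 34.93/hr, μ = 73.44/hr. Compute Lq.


ρ = 34.93/73.44 = 0.4756
M/D/1: Lq = ρ²/(2(1−ρ)) = 0.2262/(2·0.5244) = 0.21571

Final: 0.21571


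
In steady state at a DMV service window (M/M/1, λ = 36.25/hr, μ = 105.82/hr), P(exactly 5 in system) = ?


ρ = 36.25/105.82 = 0.3426
P_n = (1−ρ)·ρ^n = (1 − 0.3426)·0.3426^5 = 0.6574·0.004717 = 0.003101

Final: 0.003101


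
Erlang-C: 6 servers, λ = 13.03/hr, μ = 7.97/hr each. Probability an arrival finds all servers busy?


a = λ/μ = 1.6349; ρ = a/6 = 0.2725
P₀ = 0.194892 (from M/M/c formula)
C(c,a) = [a^c/(c!(1−ρ))]·P₀ = [19.09486/(720·0.7275)]·0.194892
= 0.03645·0.194892 = 0.007104

Final: 0.007104


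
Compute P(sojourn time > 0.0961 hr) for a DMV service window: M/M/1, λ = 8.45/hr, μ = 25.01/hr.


W ~ Exponential(μ−λ) for M/M/1.
μ − λ = 25.01 − 8.45 = 16.5600
P(W > t) = e^{−(μ−λ)t} = e^{−1.5914} = 0.203637

Final: 0.203637


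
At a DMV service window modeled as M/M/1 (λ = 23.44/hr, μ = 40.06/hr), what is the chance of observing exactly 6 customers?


ρ = 23.44/40.06 = 0.5851
P_n = (1−ρ)·ρ^n = (1 − 0.5851)·0.5851^6 = 0.4149·0.040131 = 0.016649

Final: 0.016649


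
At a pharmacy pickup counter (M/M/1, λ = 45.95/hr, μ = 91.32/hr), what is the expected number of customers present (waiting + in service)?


ρ = λ/μ = 45.95/91.32 = 0.5032
L = ρ/(1−ρ) = 0.5032/(1 − 0.5032) = 0.5032/0.4968 = 1.0128

Final: 1.0128


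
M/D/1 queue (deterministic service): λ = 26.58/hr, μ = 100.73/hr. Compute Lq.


ρ = 26.58/100.73 = 0.2639
M/D/1: Lq = ρ²/(2(1−ρ)) = 0.06963/(2·0.7361) = 0.04729

Final: 0.04729


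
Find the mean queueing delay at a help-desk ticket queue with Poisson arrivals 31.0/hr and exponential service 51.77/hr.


ρ = 31.0/51.77 = 0.5988
Wq = ρ/(μ−λ) = 0.5988/(51.77 − 31.0) = 0.5988/20.77 = 0.02883 hr

Final: 0.02883 hr


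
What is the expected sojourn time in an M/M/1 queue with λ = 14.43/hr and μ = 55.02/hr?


W = 1/(μ−λ) = 1/(55.02 − 14.43) = 1/40.59 = 0.02464 hr

Final: 0.02464 hr


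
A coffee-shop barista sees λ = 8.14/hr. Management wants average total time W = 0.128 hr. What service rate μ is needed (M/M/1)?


W = 1/(μ−λ) ⇒ μ − λ = 1/W = 1/0.128 = 7.8125
μ = λ + 1/W = 8.14 + 7.8125 = 15.9525 per hr

Final: 15.9525 /hr


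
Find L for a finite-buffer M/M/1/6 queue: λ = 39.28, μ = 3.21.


ρ = 39.28/3.21 = 12.2368
L = ρ[1 − (K+1)ρ^K + Kρ^(K+1)] / [(1−ρ)(1−ρ^(K+1))]
Numerator: 12.2368·(1 − 7·3357365.940006 + 6·41083281.658397) = 2728774617.341671
Denominator: (-11.2368)·(-41083280.658397) = 461642969.890458
L = 2728774617.341671/461642969.890458 = 5.9110

Final: 5.9110


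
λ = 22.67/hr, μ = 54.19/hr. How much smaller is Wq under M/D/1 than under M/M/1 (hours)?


ρ = 22.67/54.19 = 0.4183
Wq(M/M/1) = ρ/(μ−λ) = 0.4183/31.52 = 0.01327 hr
Wq(M/D/1) = ρ/(2(μ−λ)) = 0.006636 hr
Savings = 0.01327 − 0.006636 = 0.006636 hr

Final: 0.006636 hr


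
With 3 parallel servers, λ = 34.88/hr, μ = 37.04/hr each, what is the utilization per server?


ρ = λ/(cμ) = 34.88/(3·37.04) = 34.88/111.12 = 0.3139

Final: 0.3139


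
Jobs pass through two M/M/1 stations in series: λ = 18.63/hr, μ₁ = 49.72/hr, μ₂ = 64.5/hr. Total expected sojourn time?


Each node sees arrival rate λ = 18.63/hr (tandem ⇒ throughput preserved).
W₁ = 1/(μ₁−λ) = 1/(49.72−18.63) = 0.03216 hr
W₂ = 1/(μ₂−λ) = 1/(64.5−18.63) = 0.02180 hr
W_total = W₁ + W₂ = 0.03216 + 0.02180 = 0.05397 hr

Final: 0.05397 hr


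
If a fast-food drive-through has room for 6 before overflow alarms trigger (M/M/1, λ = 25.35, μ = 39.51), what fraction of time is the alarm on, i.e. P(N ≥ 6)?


ρ = 25.35/39.51 = 0.6416
P(N ≥ n) = ρ^n = 0.6416^6 = 0.069763

Final: 0.069763


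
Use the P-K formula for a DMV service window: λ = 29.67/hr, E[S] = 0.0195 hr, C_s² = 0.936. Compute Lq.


ρ = λ·E[S] = 29.67·0.0195 = 0.5786
Lq = ρ²(1+C_s²)/(2(1−ρ)) = 0.3347·(1+0.936)/(2·0.4214)
= 0.3347·1.9360/0.8429 = 0.76886

Final: 0.76886


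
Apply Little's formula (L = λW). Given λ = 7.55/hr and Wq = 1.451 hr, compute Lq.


Lq = λWq = 7.55·1.451 = 10.9550

Final: 10.9550


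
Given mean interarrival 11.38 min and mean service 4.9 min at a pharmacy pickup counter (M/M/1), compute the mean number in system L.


λ = 60/11.38 = 5.2724 /hr
μ = 60/4.9 = 12.2449 /hr
ρ = λ/μ = 5.2724/12.2449 = 0.4306
L = ρ/(1−ρ) = 0.4306/0.5694 = 0.7562

Final: 0.7562
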